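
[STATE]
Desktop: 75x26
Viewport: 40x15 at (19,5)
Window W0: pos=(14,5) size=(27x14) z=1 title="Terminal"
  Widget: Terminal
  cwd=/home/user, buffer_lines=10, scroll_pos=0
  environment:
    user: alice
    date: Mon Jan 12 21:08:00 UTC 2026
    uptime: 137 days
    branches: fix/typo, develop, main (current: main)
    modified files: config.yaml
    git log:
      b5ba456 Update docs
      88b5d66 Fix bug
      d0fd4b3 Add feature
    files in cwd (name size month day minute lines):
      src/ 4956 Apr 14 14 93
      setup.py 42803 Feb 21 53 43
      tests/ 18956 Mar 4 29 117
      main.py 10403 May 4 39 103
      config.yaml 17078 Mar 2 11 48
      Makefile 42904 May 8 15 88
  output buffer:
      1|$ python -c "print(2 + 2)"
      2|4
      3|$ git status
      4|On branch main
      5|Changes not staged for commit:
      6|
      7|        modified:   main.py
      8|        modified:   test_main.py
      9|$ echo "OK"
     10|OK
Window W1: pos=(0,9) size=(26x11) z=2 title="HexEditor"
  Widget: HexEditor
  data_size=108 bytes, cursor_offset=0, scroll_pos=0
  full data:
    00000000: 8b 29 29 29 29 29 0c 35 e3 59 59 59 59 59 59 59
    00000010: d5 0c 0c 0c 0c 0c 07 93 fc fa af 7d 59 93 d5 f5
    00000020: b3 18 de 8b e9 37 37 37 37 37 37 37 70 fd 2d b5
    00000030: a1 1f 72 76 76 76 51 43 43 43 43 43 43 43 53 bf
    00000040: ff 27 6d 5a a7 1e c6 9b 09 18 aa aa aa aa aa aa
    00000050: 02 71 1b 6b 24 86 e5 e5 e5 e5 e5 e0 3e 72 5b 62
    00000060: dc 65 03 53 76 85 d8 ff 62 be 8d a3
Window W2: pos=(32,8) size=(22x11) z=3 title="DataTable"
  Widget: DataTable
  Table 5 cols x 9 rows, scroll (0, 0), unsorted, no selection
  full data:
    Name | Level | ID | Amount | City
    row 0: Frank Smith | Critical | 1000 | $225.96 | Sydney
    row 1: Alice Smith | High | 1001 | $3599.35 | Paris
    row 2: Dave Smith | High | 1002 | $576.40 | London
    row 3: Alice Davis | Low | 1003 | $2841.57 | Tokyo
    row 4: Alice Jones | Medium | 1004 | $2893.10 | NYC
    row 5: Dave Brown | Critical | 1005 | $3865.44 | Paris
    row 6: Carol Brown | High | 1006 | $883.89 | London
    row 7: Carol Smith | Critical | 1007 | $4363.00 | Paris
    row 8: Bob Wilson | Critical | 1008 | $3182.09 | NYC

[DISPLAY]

━━━━━━━━━━━━━━━━━━━━━┓                  
minal                ┃                  
─────────────────────┨                  
thon -c "prin┏━━━━━━━━━━━━━━━━━━━━┓     
━━━━━━┓      ┃ DataTable          ┃     
      ┃s     ┠────────────────────┨     
──────┨ain   ┃Name       │Level   ┃     
 29 29┃ stage┃───────────┼────────┃     
 0c 0c┃      ┃Frank Smith│Critical┃     
 8b e9┃ified:┃Alice Smith│High    ┃     
 76 76┃ified:┃Dave Smith │High    ┃     
 5a a7┃      ┃Alice Davis│Low     ┃     
 6b 24┃      ┃Alice Jones│Medium  ┃     
 53 76┃━━━━━━┗━━━━━━━━━━━━━━━━━━━━┛     
━━━━━━┛                                 


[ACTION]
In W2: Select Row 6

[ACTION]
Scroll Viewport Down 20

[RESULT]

──────┨ain   ┃Name       │Level   ┃     
 29 29┃ stage┃───────────┼────────┃     
 0c 0c┃      ┃Frank Smith│Critical┃     
 8b e9┃ified:┃Alice Smith│High    ┃     
 76 76┃ified:┃Dave Smith │High    ┃     
 5a a7┃      ┃Alice Davis│Low     ┃     
 6b 24┃      ┃Alice Jones│Medium  ┃     
 53 76┃━━━━━━┗━━━━━━━━━━━━━━━━━━━━┛     
━━━━━━┛                                 
                                        
                                        
                                        
                                        
                                        
                                        


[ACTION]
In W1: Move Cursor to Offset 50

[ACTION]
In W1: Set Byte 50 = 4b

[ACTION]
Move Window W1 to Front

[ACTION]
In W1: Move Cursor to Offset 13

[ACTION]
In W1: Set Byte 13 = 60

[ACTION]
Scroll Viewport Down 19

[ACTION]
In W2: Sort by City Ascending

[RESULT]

──────┨ain   ┃Name       │Level   ┃     
 29 29┃ stage┃───────────┼────────┃     
 0c 0c┃      ┃Dave Smith │High    ┃     
 8b e9┃ified:┃Carol Brown│High    ┃     
 76 76┃ified:┃Alice Jones│Medium  ┃     
 5a a7┃      ┃Bob Wilson │Critical┃     
 6b 24┃      ┃Alice Smith│High    ┃     
 53 76┃━━━━━━┗━━━━━━━━━━━━━━━━━━━━┛     
━━━━━━┛                                 
                                        
                                        
                                        
                                        
                                        
                                        


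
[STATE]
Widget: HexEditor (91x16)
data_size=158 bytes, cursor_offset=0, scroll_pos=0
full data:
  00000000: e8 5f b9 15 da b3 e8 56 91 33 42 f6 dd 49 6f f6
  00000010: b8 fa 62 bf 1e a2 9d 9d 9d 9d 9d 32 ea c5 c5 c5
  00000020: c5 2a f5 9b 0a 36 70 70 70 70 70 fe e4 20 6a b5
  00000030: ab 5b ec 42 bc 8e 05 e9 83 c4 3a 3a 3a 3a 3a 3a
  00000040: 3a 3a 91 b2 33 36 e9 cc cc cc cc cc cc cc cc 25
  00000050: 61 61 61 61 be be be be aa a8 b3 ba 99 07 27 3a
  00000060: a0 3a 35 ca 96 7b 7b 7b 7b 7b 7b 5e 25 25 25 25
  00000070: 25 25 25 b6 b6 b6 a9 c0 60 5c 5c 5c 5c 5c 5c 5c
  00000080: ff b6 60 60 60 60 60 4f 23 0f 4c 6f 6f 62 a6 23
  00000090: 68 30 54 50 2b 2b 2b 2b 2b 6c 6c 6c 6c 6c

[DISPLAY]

00000000  E8 5f b9 15 da b3 e8 56  91 33 42 f6 dd 49 6f f6  |._.....V.3B..Io.|             
00000010  b8 fa 62 bf 1e a2 9d 9d  9d 9d 9d 32 ea c5 c5 c5  |..b........2....|             
00000020  c5 2a f5 9b 0a 36 70 70  70 70 70 fe e4 20 6a b5  |.*...6ppppp.. j.|             
00000030  ab 5b ec 42 bc 8e 05 e9  83 c4 3a 3a 3a 3a 3a 3a  |.[.B......::::::|             
00000040  3a 3a 91 b2 33 36 e9 cc  cc cc cc cc cc cc cc 25  |::..36.........%|             
00000050  61 61 61 61 be be be be  aa a8 b3 ba 99 07 27 3a  |aaaa..........':|             
00000060  a0 3a 35 ca 96 7b 7b 7b  7b 7b 7b 5e 25 25 25 25  |.:5..{{{{{{^%%%%|             
00000070  25 25 25 b6 b6 b6 a9 c0  60 5c 5c 5c 5c 5c 5c 5c  |%%%.....`\\\\\\\|             
00000080  ff b6 60 60 60 60 60 4f  23 0f 4c 6f 6f 62 a6 23  |..`````O#.Loob.#|             
00000090  68 30 54 50 2b 2b 2b 2b  2b 6c 6c 6c 6c 6c        |h0TP+++++lllll  |             
                                                                                           
                                                                                           
                                                                                           
                                                                                           
                                                                                           
                                                                                           


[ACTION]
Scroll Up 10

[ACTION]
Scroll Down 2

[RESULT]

00000020  c5 2a f5 9b 0a 36 70 70  70 70 70 fe e4 20 6a b5  |.*...6ppppp.. j.|             
00000030  ab 5b ec 42 bc 8e 05 e9  83 c4 3a 3a 3a 3a 3a 3a  |.[.B......::::::|             
00000040  3a 3a 91 b2 33 36 e9 cc  cc cc cc cc cc cc cc 25  |::..36.........%|             
00000050  61 61 61 61 be be be be  aa a8 b3 ba 99 07 27 3a  |aaaa..........':|             
00000060  a0 3a 35 ca 96 7b 7b 7b  7b 7b 7b 5e 25 25 25 25  |.:5..{{{{{{^%%%%|             
00000070  25 25 25 b6 b6 b6 a9 c0  60 5c 5c 5c 5c 5c 5c 5c  |%%%.....`\\\\\\\|             
00000080  ff b6 60 60 60 60 60 4f  23 0f 4c 6f 6f 62 a6 23  |..`````O#.Loob.#|             
00000090  68 30 54 50 2b 2b 2b 2b  2b 6c 6c 6c 6c 6c        |h0TP+++++lllll  |             
                                                                                           
                                                                                           
                                                                                           
                                                                                           
                                                                                           
                                                                                           
                                                                                           
                                                                                           


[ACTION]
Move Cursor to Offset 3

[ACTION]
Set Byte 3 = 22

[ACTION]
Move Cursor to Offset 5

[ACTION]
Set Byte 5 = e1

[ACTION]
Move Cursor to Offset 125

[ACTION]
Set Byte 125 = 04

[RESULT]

00000020  c5 2a f5 9b 0a 36 70 70  70 70 70 fe e4 20 6a b5  |.*...6ppppp.. j.|             
00000030  ab 5b ec 42 bc 8e 05 e9  83 c4 3a 3a 3a 3a 3a 3a  |.[.B......::::::|             
00000040  3a 3a 91 b2 33 36 e9 cc  cc cc cc cc cc cc cc 25  |::..36.........%|             
00000050  61 61 61 61 be be be be  aa a8 b3 ba 99 07 27 3a  |aaaa..........':|             
00000060  a0 3a 35 ca 96 7b 7b 7b  7b 7b 7b 5e 25 25 25 25  |.:5..{{{{{{^%%%%|             
00000070  25 25 25 b6 b6 b6 a9 c0  60 5c 5c 5c 5c 04 5c 5c  |%%%.....`\\\\.\\|             
00000080  ff b6 60 60 60 60 60 4f  23 0f 4c 6f 6f 62 a6 23  |..`````O#.Loob.#|             
00000090  68 30 54 50 2b 2b 2b 2b  2b 6c 6c 6c 6c 6c        |h0TP+++++lllll  |             
                                                                                           
                                                                                           
                                                                                           
                                                                                           
                                                                                           
                                                                                           
                                                                                           
                                                                                           


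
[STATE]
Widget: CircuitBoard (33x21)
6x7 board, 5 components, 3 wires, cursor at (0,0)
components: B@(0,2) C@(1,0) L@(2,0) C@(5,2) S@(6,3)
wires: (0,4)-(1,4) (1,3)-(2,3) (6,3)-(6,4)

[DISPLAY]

   0 1 2 3 4 5                   
0  [.]      B       ·            
                    │            
1   C           ·   ·            
                │                
2   L           ·                
                                 
3                                
                                 
4                                
                                 
5           C                    
                                 
6               S ─ ·            
Cursor: (0,0)                    
                                 
                                 
                                 
                                 
                                 
                                 


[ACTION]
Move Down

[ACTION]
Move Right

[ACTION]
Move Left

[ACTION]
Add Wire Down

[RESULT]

   0 1 2 3 4 5                   
0           B       ·            
                    │            
1  [C]          ·   ·            
    │           │                
2   L           ·                
                                 
3                                
                                 
4                                
                                 
5           C                    
                                 
6               S ─ ·            
Cursor: (1,0)                    
                                 
                                 
                                 
                                 
                                 
                                 


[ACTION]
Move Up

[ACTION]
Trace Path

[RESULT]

   0 1 2 3 4 5                   
0  [.]      B       ·            
                    │            
1   C           ·   ·            
    │           │                
2   L           ·                
                                 
3                                
                                 
4                                
                                 
5           C                    
                                 
6               S ─ ·            
Cursor: (0,0)  Trace: No connecti
                                 
                                 
                                 
                                 
                                 
                                 


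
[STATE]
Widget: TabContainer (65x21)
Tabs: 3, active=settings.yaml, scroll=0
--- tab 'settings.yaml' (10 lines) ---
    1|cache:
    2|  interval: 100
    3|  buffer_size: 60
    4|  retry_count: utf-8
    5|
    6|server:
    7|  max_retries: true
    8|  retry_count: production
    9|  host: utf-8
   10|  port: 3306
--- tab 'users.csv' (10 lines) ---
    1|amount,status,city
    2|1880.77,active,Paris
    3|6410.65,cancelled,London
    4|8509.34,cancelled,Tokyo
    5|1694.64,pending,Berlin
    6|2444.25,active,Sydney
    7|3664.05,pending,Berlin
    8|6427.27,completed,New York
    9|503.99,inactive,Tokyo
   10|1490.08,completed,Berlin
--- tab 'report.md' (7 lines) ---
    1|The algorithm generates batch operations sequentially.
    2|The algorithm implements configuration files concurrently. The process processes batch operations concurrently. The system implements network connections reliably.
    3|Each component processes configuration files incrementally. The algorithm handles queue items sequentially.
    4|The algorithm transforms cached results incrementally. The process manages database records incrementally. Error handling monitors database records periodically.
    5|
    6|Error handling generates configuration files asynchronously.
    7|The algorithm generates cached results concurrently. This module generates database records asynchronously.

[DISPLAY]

[settings.yaml]│ users.csv │ report.md                           
─────────────────────────────────────────────────────────────────
cache:                                                           
  interval: 100                                                  
  buffer_size: 60                                                
  retry_count: utf-8                                             
                                                                 
server:                                                          
  max_retries: true                                              
  retry_count: production                                        
  host: utf-8                                                    
  port: 3306                                                     
                                                                 
                                                                 
                                                                 
                                                                 
                                                                 
                                                                 
                                                                 
                                                                 
                                                                 


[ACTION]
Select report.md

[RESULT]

 settings.yaml │ users.csv │[report.md]                          
─────────────────────────────────────────────────────────────────
The algorithm generates batch operations sequentially.           
The algorithm implements configuration files concurrently. The pr
Each component processes configuration files incrementally. The a
The algorithm transforms cached results incrementally. The proces
                                                                 
Error handling generates configuration files asynchronously.     
The algorithm generates cached results concurrently. This module 
                                                                 
                                                                 
                                                                 
                                                                 
                                                                 
                                                                 
                                                                 
                                                                 
                                                                 
                                                                 
                                                                 
                                                                 


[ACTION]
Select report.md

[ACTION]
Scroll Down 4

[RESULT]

 settings.yaml │ users.csv │[report.md]                          
─────────────────────────────────────────────────────────────────
                                                                 
Error handling generates configuration files asynchronously.     
The algorithm generates cached results concurrently. This module 
                                                                 
                                                                 
                                                                 
                                                                 
                                                                 
                                                                 
                                                                 
                                                                 
                                                                 
                                                                 
                                                                 
                                                                 
                                                                 
                                                                 
                                                                 
                                                                 


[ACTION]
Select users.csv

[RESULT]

 settings.yaml │[users.csv]│ report.md                           
─────────────────────────────────────────────────────────────────
amount,status,city                                               
1880.77,active,Paris                                             
6410.65,cancelled,London                                         
8509.34,cancelled,Tokyo                                          
1694.64,pending,Berlin                                           
2444.25,active,Sydney                                            
3664.05,pending,Berlin                                           
6427.27,completed,New York                                       
503.99,inactive,Tokyo                                            
1490.08,completed,Berlin                                         
                                                                 
                                                                 
                                                                 
                                                                 
                                                                 
                                                                 
                                                                 
                                                                 
                                                                 


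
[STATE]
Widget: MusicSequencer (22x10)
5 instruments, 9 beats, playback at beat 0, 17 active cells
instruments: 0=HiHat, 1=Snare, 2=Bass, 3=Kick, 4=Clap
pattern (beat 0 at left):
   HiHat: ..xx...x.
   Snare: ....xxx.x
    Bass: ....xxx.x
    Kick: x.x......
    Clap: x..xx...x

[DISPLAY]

      ▼12345678       
 HiHat··██···█·       
 Snare····███·█       
  Bass····███·█       
  Kick█·█······       
  Clap█··██···█       
                      
                      
                      
                      


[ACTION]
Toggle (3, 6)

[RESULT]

      ▼12345678       
 HiHat··██···█·       
 Snare····███·█       
  Bass····███·█       
  Kick█·█···█··       
  Clap█··██···█       
                      
                      
                      
                      


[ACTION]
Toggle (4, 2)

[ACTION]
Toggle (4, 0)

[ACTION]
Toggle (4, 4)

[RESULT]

      ▼12345678       
 HiHat··██···█·       
 Snare····███·█       
  Bass····███·█       
  Kick█·█···█··       
  Clap··██····█       
                      
                      
                      
                      


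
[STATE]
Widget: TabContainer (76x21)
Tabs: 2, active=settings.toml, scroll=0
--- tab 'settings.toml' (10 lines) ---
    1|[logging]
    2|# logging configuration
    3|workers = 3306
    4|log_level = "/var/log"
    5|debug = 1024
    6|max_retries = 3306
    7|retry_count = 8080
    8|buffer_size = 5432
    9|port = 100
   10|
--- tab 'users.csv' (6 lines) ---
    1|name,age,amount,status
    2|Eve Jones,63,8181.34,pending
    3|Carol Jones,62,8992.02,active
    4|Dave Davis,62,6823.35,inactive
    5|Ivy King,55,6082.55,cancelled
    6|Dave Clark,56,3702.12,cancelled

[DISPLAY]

[settings.toml]│ users.csv                                                  
────────────────────────────────────────────────────────────────────────────
[logging]                                                                   
# logging configuration                                                     
workers = 3306                                                              
log_level = "/var/log"                                                      
debug = 1024                                                                
max_retries = 3306                                                          
retry_count = 8080                                                          
buffer_size = 5432                                                          
port = 100                                                                  
                                                                            
                                                                            
                                                                            
                                                                            
                                                                            
                                                                            
                                                                            
                                                                            
                                                                            
                                                                            


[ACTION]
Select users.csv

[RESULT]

 settings.toml │[users.csv]                                                 
────────────────────────────────────────────────────────────────────────────
name,age,amount,status                                                      
Eve Jones,63,8181.34,pending                                                
Carol Jones,62,8992.02,active                                               
Dave Davis,62,6823.35,inactive                                              
Ivy King,55,6082.55,cancelled                                               
Dave Clark,56,3702.12,cancelled                                             
                                                                            
                                                                            
                                                                            
                                                                            
                                                                            
                                                                            
                                                                            
                                                                            
                                                                            
                                                                            
                                                                            
                                                                            
                                                                            


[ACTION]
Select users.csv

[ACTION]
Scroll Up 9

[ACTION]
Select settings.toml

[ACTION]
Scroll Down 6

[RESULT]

[settings.toml]│ users.csv                                                  
────────────────────────────────────────────────────────────────────────────
retry_count = 8080                                                          
buffer_size = 5432                                                          
port = 100                                                                  
                                                                            
                                                                            
                                                                            
                                                                            
                                                                            
                                                                            
                                                                            
                                                                            
                                                                            
                                                                            
                                                                            
                                                                            
                                                                            
                                                                            
                                                                            
                                                                            


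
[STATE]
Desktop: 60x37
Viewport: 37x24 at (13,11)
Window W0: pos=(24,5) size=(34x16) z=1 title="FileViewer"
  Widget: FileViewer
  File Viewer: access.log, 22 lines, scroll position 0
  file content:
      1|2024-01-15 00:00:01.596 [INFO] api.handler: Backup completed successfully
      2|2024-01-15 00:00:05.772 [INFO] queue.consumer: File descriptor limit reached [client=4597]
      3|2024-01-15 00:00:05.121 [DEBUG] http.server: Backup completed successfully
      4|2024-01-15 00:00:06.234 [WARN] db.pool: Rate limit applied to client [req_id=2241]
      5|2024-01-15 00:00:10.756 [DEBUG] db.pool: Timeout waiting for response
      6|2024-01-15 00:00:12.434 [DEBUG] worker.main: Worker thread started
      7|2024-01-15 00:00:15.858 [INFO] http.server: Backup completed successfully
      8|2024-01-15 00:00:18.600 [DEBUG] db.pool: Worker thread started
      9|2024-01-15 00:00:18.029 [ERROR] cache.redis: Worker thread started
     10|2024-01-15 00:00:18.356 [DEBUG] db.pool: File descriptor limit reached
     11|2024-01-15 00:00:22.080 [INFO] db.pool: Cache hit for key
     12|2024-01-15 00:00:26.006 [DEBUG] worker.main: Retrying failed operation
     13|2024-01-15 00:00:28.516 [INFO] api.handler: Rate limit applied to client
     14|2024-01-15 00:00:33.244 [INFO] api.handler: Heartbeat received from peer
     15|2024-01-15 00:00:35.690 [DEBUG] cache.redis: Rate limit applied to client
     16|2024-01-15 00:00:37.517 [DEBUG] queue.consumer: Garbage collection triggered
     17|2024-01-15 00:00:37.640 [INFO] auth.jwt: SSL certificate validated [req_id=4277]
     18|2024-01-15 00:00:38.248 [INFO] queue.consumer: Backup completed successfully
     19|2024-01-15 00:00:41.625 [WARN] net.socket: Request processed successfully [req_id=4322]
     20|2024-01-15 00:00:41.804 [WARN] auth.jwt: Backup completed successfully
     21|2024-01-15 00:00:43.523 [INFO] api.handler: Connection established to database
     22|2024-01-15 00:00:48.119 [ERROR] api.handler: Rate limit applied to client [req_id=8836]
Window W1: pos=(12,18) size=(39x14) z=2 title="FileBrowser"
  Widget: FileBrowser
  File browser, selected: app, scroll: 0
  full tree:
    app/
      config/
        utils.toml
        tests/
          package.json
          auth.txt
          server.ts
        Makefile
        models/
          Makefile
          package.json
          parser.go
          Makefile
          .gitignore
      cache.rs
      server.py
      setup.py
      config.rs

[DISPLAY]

           ┃2024-01-15 00:00:06.234 [
           ┃2024-01-15 00:00:10.756 [
           ┃2024-01-15 00:00:12.434 [
           ┃2024-01-15 00:00:15.858 [
           ┃2024-01-15 00:00:18.600 [
           ┃2024-01-15 00:00:18.029 [
           ┃2024-01-15 00:00:18.356 [
━━━━━━━━━━━━━━━━━━━━━━━━━━━━━━━━━━━━━
 FileBrowser                         
─────────────────────────────────────
> [-] app/                           
    [+] config/                      
    cache.rs                         
    server.py                        
    setup.py                         
    config.rs                        
                                     
                                     
                                     
                                     
━━━━━━━━━━━━━━━━━━━━━━━━━━━━━━━━━━━━━
                                     
                                     
                                     


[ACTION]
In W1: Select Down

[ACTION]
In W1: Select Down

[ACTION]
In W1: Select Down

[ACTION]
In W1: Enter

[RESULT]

           ┃2024-01-15 00:00:06.234 [
           ┃2024-01-15 00:00:10.756 [
           ┃2024-01-15 00:00:12.434 [
           ┃2024-01-15 00:00:15.858 [
           ┃2024-01-15 00:00:18.600 [
           ┃2024-01-15 00:00:18.029 [
           ┃2024-01-15 00:00:18.356 [
━━━━━━━━━━━━━━━━━━━━━━━━━━━━━━━━━━━━━
 FileBrowser                         
─────────────────────────────────────
  [-] app/                           
    [+] config/                      
    cache.rs                         
  > server.py                        
    setup.py                         
    config.rs                        
                                     
                                     
                                     
                                     
━━━━━━━━━━━━━━━━━━━━━━━━━━━━━━━━━━━━━
                                     
                                     
                                     


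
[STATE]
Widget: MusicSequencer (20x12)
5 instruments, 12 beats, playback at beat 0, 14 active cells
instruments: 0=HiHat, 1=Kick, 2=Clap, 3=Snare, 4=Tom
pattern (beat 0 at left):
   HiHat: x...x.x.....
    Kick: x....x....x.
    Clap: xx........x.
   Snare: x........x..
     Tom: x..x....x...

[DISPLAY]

      ▼12345678901  
 HiHat█···█·█·····  
  Kick█····█····█·  
  Clap██········█·  
 Snare█········█··  
   Tom█··█····█···  
                    
                    
                    
                    
                    
                    


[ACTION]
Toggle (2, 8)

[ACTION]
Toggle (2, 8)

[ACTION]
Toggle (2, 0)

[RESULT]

      ▼12345678901  
 HiHat█···█·█·····  
  Kick█····█····█·  
  Clap·█········█·  
 Snare█········█··  
   Tom█··█····█···  
                    
                    
                    
                    
                    
                    


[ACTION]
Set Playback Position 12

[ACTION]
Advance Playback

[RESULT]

      0▼2345678901  
 HiHat█···█·█·····  
  Kick█····█····█·  
  Clap·█········█·  
 Snare█········█··  
   Tom█··█····█···  
                    
                    
                    
                    
                    
                    


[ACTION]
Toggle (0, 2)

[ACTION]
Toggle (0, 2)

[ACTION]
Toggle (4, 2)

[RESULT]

      0▼2345678901  
 HiHat█···█·█·····  
  Kick█····█····█·  
  Clap·█········█·  
 Snare█········█··  
   Tom█·██····█···  
                    
                    
                    
                    
                    
                    


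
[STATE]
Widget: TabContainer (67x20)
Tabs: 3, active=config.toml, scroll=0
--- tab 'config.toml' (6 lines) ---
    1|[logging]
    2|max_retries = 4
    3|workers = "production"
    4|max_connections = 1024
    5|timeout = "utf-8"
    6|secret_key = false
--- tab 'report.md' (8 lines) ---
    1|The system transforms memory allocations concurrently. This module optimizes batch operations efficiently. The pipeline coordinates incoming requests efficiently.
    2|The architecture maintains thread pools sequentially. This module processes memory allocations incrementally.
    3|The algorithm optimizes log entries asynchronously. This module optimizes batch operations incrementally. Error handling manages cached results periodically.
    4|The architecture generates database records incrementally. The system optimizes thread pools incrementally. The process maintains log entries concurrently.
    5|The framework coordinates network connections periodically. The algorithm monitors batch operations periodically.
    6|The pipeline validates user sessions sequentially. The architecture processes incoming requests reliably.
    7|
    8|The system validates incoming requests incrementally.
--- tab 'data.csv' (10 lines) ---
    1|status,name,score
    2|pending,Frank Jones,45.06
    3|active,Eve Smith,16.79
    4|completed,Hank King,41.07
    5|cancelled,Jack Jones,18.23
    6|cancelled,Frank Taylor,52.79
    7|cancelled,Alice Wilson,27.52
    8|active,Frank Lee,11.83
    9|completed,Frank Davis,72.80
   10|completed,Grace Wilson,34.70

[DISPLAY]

[config.toml]│ report.md │ data.csv                                
───────────────────────────────────────────────────────────────────
[logging]                                                          
max_retries = 4                                                    
workers = "production"                                             
max_connections = 1024                                             
timeout = "utf-8"                                                  
secret_key = false                                                 
                                                                   
                                                                   
                                                                   
                                                                   
                                                                   
                                                                   
                                                                   
                                                                   
                                                                   
                                                                   
                                                                   
                                                                   


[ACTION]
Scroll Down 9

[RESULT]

[config.toml]│ report.md │ data.csv                                
───────────────────────────────────────────────────────────────────
secret_key = false                                                 
                                                                   
                                                                   
                                                                   
                                                                   
                                                                   
                                                                   
                                                                   
                                                                   
                                                                   
                                                                   
                                                                   
                                                                   
                                                                   
                                                                   
                                                                   
                                                                   
                                                                   


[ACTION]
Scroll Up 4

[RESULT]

[config.toml]│ report.md │ data.csv                                
───────────────────────────────────────────────────────────────────
max_retries = 4                                                    
workers = "production"                                             
max_connections = 1024                                             
timeout = "utf-8"                                                  
secret_key = false                                                 
                                                                   
                                                                   
                                                                   
                                                                   
                                                                   
                                                                   
                                                                   
                                                                   
                                                                   
                                                                   
                                                                   
                                                                   
                                                                   


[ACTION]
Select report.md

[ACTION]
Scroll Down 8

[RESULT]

 config.toml │[report.md]│ data.csv                                
───────────────────────────────────────────────────────────────────
The system validates incoming requests incrementally.              
                                                                   
                                                                   
                                                                   
                                                                   
                                                                   
                                                                   
                                                                   
                                                                   
                                                                   
                                                                   
                                                                   
                                                                   
                                                                   
                                                                   
                                                                   
                                                                   
                                                                   
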